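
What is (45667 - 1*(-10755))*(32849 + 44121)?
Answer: 4342801340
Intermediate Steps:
(45667 - 1*(-10755))*(32849 + 44121) = (45667 + 10755)*76970 = 56422*76970 = 4342801340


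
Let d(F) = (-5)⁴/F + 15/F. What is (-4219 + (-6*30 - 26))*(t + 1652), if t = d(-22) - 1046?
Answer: -28081050/11 ≈ -2.5528e+6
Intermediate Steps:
d(F) = 640/F (d(F) = 625/F + 15/F = 640/F)
t = -11826/11 (t = 640/(-22) - 1046 = 640*(-1/22) - 1046 = -320/11 - 1046 = -11826/11 ≈ -1075.1)
(-4219 + (-6*30 - 26))*(t + 1652) = (-4219 + (-6*30 - 26))*(-11826/11 + 1652) = (-4219 + (-180 - 26))*(6346/11) = (-4219 - 206)*(6346/11) = -4425*6346/11 = -28081050/11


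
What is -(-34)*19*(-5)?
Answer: -3230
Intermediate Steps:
-(-34)*19*(-5) = -34*(-19)*(-5) = 646*(-5) = -3230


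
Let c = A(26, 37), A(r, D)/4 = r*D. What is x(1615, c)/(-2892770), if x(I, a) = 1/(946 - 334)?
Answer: -1/1770375240 ≈ -5.6485e-10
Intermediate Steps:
A(r, D) = 4*D*r (A(r, D) = 4*(r*D) = 4*(D*r) = 4*D*r)
c = 3848 (c = 4*37*26 = 3848)
x(I, a) = 1/612
x(1615, c)/(-2892770) = (1/612)/(-2892770) = (1/612)*(-1/2892770) = -1/1770375240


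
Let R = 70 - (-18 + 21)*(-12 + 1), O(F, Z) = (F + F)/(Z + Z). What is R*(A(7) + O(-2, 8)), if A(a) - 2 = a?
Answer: 3605/4 ≈ 901.25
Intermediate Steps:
O(F, Z) = F/Z (O(F, Z) = (2*F)/((2*Z)) = (2*F)*(1/(2*Z)) = F/Z)
A(a) = 2 + a
R = 103 (R = 70 - 3*(-11) = 70 - 1*(-33) = 70 + 33 = 103)
R*(A(7) + O(-2, 8)) = 103*((2 + 7) - 2/8) = 103*(9 - 2*⅛) = 103*(9 - ¼) = 103*(35/4) = 3605/4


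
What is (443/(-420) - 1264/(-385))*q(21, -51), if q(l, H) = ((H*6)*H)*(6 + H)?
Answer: -240995655/154 ≈ -1.5649e+6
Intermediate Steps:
q(l, H) = 6*H²*(6 + H) (q(l, H) = ((6*H)*H)*(6 + H) = (6*H²)*(6 + H) = 6*H²*(6 + H))
(443/(-420) - 1264/(-385))*q(21, -51) = (443/(-420) - 1264/(-385))*(6*(-51)²*(6 - 51)) = (443*(-1/420) - 1264*(-1/385))*(6*2601*(-45)) = (-443/420 + 1264/385)*(-702270) = (2059/924)*(-702270) = -240995655/154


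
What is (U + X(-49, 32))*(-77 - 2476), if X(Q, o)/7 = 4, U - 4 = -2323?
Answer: 5848923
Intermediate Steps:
U = -2319 (U = 4 - 2323 = -2319)
X(Q, o) = 28 (X(Q, o) = 7*4 = 28)
(U + X(-49, 32))*(-77 - 2476) = (-2319 + 28)*(-77 - 2476) = -2291*(-2553) = 5848923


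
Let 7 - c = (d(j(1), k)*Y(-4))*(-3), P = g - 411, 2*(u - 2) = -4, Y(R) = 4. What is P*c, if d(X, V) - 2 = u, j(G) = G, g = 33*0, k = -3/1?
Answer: -12741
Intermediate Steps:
k = -3 (k = -3*1 = -3)
g = 0
u = 0 (u = 2 + (1/2)*(-4) = 2 - 2 = 0)
d(X, V) = 2 (d(X, V) = 2 + 0 = 2)
P = -411 (P = 0 - 411 = -411)
c = 31 (c = 7 - 2*4*(-3) = 7 - 8*(-3) = 7 - 1*(-24) = 7 + 24 = 31)
P*c = -411*31 = -12741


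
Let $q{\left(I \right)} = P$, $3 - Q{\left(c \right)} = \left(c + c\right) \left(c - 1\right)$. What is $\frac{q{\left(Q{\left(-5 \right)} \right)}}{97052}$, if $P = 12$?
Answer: $\frac{3}{24263} \approx 0.00012364$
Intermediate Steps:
$Q{\left(c \right)} = 3 - 2 c \left(-1 + c\right)$ ($Q{\left(c \right)} = 3 - \left(c + c\right) \left(c - 1\right) = 3 - 2 c \left(-1 + c\right)$)
$q{\left(I \right)} = 12$
$\frac{q{\left(Q{\left(-5 \right)} \right)}}{97052} = \frac{12}{97052} = 12 \cdot \frac{1}{97052} = \frac{3}{24263}$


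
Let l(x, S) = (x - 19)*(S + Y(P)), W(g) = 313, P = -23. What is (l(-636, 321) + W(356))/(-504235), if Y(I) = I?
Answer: 194877/504235 ≈ 0.38648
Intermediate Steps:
l(x, S) = (-23 + S)*(-19 + x) (l(x, S) = (x - 19)*(S - 23) = (-19 + x)*(-23 + S) = (-23 + S)*(-19 + x))
(l(-636, 321) + W(356))/(-504235) = ((437 - 23*(-636) - 19*321 + 321*(-636)) + 313)/(-504235) = ((437 + 14628 - 6099 - 204156) + 313)*(-1/504235) = (-195190 + 313)*(-1/504235) = -194877*(-1/504235) = 194877/504235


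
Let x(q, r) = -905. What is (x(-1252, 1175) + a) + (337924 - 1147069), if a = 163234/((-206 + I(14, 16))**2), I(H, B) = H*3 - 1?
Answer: -22053448016/27225 ≈ -8.1004e+5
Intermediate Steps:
I(H, B) = -1 + 3*H (I(H, B) = 3*H - 1 = -1 + 3*H)
a = 163234/27225 (a = 163234/((-206 + (-1 + 3*14))**2) = 163234/((-206 + (-1 + 42))**2) = 163234/((-206 + 41)**2) = 163234/((-165)**2) = 163234/27225 ≈ 5.9957)
(x(-1252, 1175) + a) + (337924 - 1147069) = (-905 + 163234/27225) + (337924 - 1147069) = -24475391/27225 - 809145 = -22053448016/27225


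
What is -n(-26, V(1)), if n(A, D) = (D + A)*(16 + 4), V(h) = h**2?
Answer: 500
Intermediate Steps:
n(A, D) = 20*A + 20*D (n(A, D) = (A + D)*20 = 20*A + 20*D)
-n(-26, V(1)) = -(20*(-26) + 20*1**2) = -(-520 + 20*1) = -(-520 + 20) = -1*(-500) = 500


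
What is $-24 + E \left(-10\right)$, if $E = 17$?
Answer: $-194$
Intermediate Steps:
$-24 + E \left(-10\right) = -24 + 17 \left(-10\right) = -24 - 170 = -194$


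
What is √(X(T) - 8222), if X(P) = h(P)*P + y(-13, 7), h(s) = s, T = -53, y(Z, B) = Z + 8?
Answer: 3*I*√602 ≈ 73.607*I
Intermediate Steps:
y(Z, B) = 8 + Z
X(P) = -5 + P² (X(P) = P*P + (8 - 13) = P² - 5 = -5 + P²)
√(X(T) - 8222) = √((-5 + (-53)²) - 8222) = √((-5 + 2809) - 8222) = √(2804 - 8222) = √(-5418) = 3*I*√602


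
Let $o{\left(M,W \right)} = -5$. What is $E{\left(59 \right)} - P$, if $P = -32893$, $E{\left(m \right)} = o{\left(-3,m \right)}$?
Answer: $32888$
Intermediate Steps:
$E{\left(m \right)} = -5$
$E{\left(59 \right)} - P = -5 - -32893 = -5 + 32893 = 32888$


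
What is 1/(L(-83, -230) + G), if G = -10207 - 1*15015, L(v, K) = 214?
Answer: -1/25008 ≈ -3.9987e-5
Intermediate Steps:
G = -25222 (G = -10207 - 15015 = -25222)
1/(L(-83, -230) + G) = 1/(214 - 25222) = 1/(-25008) = -1/25008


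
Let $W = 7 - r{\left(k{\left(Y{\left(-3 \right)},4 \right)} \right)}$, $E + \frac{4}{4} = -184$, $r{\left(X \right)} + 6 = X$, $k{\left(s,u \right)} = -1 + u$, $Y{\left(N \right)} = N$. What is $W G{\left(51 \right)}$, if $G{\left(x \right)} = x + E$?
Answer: $-1340$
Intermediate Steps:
$r{\left(X \right)} = -6 + X$
$E = -185$ ($E = -1 - 184 = -185$)
$W = 10$ ($W = 7 - \left(-6 + \left(-1 + 4\right)\right) = 7 - \left(-6 + 3\right) = 7 - -3 = 7 + 3 = 10$)
$G{\left(x \right)} = -185 + x$ ($G{\left(x \right)} = x - 185 = -185 + x$)
$W G{\left(51 \right)} = 10 \left(-185 + 51\right) = 10 \left(-134\right) = -1340$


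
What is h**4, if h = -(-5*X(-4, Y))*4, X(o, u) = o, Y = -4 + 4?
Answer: 40960000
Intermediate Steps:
Y = 0
h = -80 (h = -(-5*(-4))*4 = -20*4 = -1*80 = -80)
h**4 = (-80)**4 = 40960000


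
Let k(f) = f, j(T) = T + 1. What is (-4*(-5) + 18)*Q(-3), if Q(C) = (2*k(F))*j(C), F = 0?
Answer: 0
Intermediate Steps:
j(T) = 1 + T
Q(C) = 0 (Q(C) = (2*0)*(1 + C) = 0*(1 + C) = 0)
(-4*(-5) + 18)*Q(-3) = (-4*(-5) + 18)*0 = (20 + 18)*0 = 38*0 = 0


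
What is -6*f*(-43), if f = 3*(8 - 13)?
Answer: -3870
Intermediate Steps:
f = -15 (f = 3*(-5) = -15)
-6*f*(-43) = -6*(-15)*(-43) = 90*(-43) = -3870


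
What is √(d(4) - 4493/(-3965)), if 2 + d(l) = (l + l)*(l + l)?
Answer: √992530695/3965 ≈ 7.9456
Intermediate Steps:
d(l) = -2 + 4*l² (d(l) = -2 + (l + l)*(l + l) = -2 + (2*l)*(2*l) = -2 + 4*l²)
√(d(4) - 4493/(-3965)) = √((-2 + 4*4²) - 4493/(-3965)) = √((-2 + 4*16) - 4493*(-1/3965)) = √((-2 + 64) + 4493/3965) = √(62 + 4493/3965) = √(250323/3965) = √992530695/3965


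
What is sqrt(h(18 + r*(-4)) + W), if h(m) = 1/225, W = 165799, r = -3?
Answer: 2*sqrt(9326194)/15 ≈ 407.18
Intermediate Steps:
h(m) = 1/225
sqrt(h(18 + r*(-4)) + W) = sqrt(1/225 + 165799) = sqrt(37304776/225) = 2*sqrt(9326194)/15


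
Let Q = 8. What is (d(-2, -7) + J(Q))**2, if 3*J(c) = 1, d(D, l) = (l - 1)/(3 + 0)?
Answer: 49/9 ≈ 5.4444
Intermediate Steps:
d(D, l) = -1/3 + l/3 (d(D, l) = (-1 + l)/3 = (-1 + l)*(1/3) = -1/3 + l/3)
J(c) = 1/3 (J(c) = (1/3)*1 = 1/3)
(d(-2, -7) + J(Q))**2 = ((-1/3 + (1/3)*(-7)) + 1/3)**2 = ((-1/3 - 7/3) + 1/3)**2 = (-8/3 + 1/3)**2 = (-7/3)**2 = 49/9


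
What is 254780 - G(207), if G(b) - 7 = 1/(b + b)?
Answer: 105476021/414 ≈ 2.5477e+5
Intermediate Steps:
G(b) = 7 + 1/(2*b) (G(b) = 7 + 1/(b + b) = 7 + 1/(2*b))
254780 - G(207) = 254780 - (7 + (½)/207) = 254780 - (7 + (½)*(1/207)) = 254780 - (7 + 1/414) = 254780 - 1*2899/414 = 254780 - 2899/414 = 105476021/414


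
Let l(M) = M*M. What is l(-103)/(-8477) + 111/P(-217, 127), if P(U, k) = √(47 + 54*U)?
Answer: -10609/8477 - 111*I*√11671/11671 ≈ -1.2515 - 1.0275*I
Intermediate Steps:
l(M) = M²
l(-103)/(-8477) + 111/P(-217, 127) = (-103)²/(-8477) + 111/(√(47 + 54*(-217))) = 10609*(-1/8477) + 111/(√(47 - 11718)) = -10609/8477 + 111/(√(-11671)) = -10609/8477 + 111/((I*√11671)) = -10609/8477 + 111*(-I*√11671/11671) = -10609/8477 - 111*I*√11671/11671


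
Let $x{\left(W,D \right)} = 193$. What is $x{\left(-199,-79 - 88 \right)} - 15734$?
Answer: $-15541$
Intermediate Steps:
$x{\left(-199,-79 - 88 \right)} - 15734 = 193 - 15734 = -15541$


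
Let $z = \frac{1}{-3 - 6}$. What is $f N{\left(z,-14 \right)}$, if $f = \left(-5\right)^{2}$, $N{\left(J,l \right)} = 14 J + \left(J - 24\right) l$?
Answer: $8400$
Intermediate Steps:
$z = - \frac{1}{9}$ ($z = \frac{1}{-9} = - \frac{1}{9} \approx -0.11111$)
$N{\left(J,l \right)} = 14 J + l \left(-24 + J\right)$ ($N{\left(J,l \right)} = 14 J + \left(J - 24\right) l = 14 J + \left(-24 + J\right) l = 14 J + l \left(-24 + J\right)$)
$f = 25$
$f N{\left(z,-14 \right)} = 25 \left(\left(-24\right) \left(-14\right) + 14 \left(- \frac{1}{9}\right) - - \frac{14}{9}\right) = 25 \left(336 - \frac{14}{9} + \frac{14}{9}\right) = 25 \cdot 336 = 8400$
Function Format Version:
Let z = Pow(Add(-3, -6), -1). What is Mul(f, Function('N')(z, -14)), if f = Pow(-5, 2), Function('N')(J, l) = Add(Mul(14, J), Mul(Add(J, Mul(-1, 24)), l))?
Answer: 8400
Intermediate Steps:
z = Rational(-1, 9) (z = Pow(-9, -1) = Rational(-1, 9) ≈ -0.11111)
Function('N')(J, l) = Add(Mul(14, J), Mul(l, Add(-24, J))) (Function('N')(J, l) = Add(Mul(14, J), Mul(Add(J, -24), l)) = Add(Mul(14, J), Mul(Add(-24, J), l)) = Add(Mul(14, J), Mul(l, Add(-24, J))))
f = 25
Mul(f, Function('N')(z, -14)) = Mul(25, Add(Mul(-24, -14), Mul(14, Rational(-1, 9)), Mul(Rational(-1, 9), -14))) = Mul(25, Add(336, Rational(-14, 9), Rational(14, 9))) = Mul(25, 336) = 8400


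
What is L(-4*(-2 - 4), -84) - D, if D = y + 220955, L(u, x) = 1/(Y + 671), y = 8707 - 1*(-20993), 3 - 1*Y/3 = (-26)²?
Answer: -337882941/1348 ≈ -2.5066e+5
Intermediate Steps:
Y = -2019 (Y = 9 - 3*(-26)² = 9 - 3*676 = 9 - 2028 = -2019)
y = 29700 (y = 8707 + 20993 = 29700)
L(u, x) = -1/1348 (L(u, x) = 1/(-2019 + 671) = 1/(-1348) = -1/1348)
D = 250655 (D = 29700 + 220955 = 250655)
L(-4*(-2 - 4), -84) - D = -1/1348 - 1*250655 = -1/1348 - 250655 = -337882941/1348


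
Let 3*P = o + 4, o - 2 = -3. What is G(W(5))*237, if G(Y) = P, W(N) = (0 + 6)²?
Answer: 237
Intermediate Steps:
o = -1 (o = 2 - 3 = -1)
P = 1 (P = (-1 + 4)/3 = (⅓)*3 = 1)
W(N) = 36 (W(N) = 6² = 36)
G(Y) = 1
G(W(5))*237 = 1*237 = 237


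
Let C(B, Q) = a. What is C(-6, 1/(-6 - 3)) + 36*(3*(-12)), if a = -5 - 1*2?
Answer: -1303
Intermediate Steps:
a = -7 (a = -5 - 2 = -7)
C(B, Q) = -7
C(-6, 1/(-6 - 3)) + 36*(3*(-12)) = -7 + 36*(3*(-12)) = -7 + 36*(-36) = -7 - 1296 = -1303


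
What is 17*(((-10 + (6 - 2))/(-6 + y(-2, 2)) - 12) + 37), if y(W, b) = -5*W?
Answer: 799/2 ≈ 399.50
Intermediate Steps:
17*(((-10 + (6 - 2))/(-6 + y(-2, 2)) - 12) + 37) = 17*(((-10 + (6 - 2))/(-6 - 5*(-2)) - 12) + 37) = 17*(((-10 + 4)/(-6 + 10) - 12) + 37) = 17*((-6/4 - 12) + 37) = 17*((-6*¼ - 12) + 37) = 17*((-3/2 - 12) + 37) = 17*(-27/2 + 37) = 17*(47/2) = 799/2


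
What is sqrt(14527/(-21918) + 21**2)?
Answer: sqrt(211537434498)/21918 ≈ 20.984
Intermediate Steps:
sqrt(14527/(-21918) + 21**2) = sqrt(14527*(-1/21918) + 441) = sqrt(-14527/21918 + 441) = sqrt(9651311/21918) = sqrt(211537434498)/21918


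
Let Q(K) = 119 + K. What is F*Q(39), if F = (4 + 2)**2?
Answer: 5688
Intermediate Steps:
F = 36 (F = 6**2 = 36)
F*Q(39) = 36*(119 + 39) = 36*158 = 5688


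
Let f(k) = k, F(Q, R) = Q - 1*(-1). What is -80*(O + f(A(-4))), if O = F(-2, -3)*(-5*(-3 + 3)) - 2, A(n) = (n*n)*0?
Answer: 160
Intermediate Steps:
F(Q, R) = 1 + Q (F(Q, R) = Q + 1 = 1 + Q)
A(n) = 0 (A(n) = n**2*0 = 0)
O = -2 (O = (1 - 2)*(-5*(-3 + 3)) - 2 = -(-5)*0 - 2 = -1*0 - 2 = 0 - 2 = -2)
-80*(O + f(A(-4))) = -80*(-2 + 0) = -80*(-2) = 160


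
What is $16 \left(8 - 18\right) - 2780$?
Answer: $-2940$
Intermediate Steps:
$16 \left(8 - 18\right) - 2780 = 16 \left(-10\right) - 2780 = -160 - 2780 = -2940$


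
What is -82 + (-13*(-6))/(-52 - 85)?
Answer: -11312/137 ≈ -82.569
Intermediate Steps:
-82 + (-13*(-6))/(-52 - 85) = -82 + 78/(-137) = -82 + 78*(-1/137) = -82 - 78/137 = -11312/137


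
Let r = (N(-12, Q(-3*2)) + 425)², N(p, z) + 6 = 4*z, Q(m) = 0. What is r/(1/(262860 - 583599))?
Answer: -56309259579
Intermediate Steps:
N(p, z) = -6 + 4*z
r = 175561 (r = ((-6 + 4*0) + 425)² = ((-6 + 0) + 425)² = (-6 + 425)² = 419² = 175561)
r/(1/(262860 - 583599)) = 175561/(1/(262860 - 583599)) = 175561/(1/(-320739)) = 175561/(-1/320739) = 175561*(-320739) = -56309259579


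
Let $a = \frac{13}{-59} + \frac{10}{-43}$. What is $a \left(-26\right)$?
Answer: $\frac{29874}{2537} \approx 11.775$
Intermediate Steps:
$a = - \frac{1149}{2537}$ ($a = 13 \left(- \frac{1}{59}\right) + 10 \left(- \frac{1}{43}\right) = - \frac{13}{59} - \frac{10}{43} = - \frac{1149}{2537} \approx -0.4529$)
$a \left(-26\right) = \left(- \frac{1149}{2537}\right) \left(-26\right) = \frac{29874}{2537}$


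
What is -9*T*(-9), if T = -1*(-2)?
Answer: 162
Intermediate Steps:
T = 2
-9*T*(-9) = -9*2*(-9) = -18*(-9) = 162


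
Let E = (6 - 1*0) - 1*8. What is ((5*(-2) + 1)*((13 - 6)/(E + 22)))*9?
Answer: -567/20 ≈ -28.350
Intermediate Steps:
E = -2 (E = (6 + 0) - 8 = 6 - 8 = -2)
((5*(-2) + 1)*((13 - 6)/(E + 22)))*9 = ((5*(-2) + 1)*((13 - 6)/(-2 + 22)))*9 = ((-10 + 1)*(7/20))*9 = -63/20*9 = -567/20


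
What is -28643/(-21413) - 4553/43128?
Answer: 1137821915/923499864 ≈ 1.2321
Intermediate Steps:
-28643/(-21413) - 4553/43128 = -28643*(-1/21413) - 4553*1/43128 = 28643/21413 - 4553/43128 = 1137821915/923499864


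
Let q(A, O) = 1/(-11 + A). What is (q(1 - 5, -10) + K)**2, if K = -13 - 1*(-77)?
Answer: 919681/225 ≈ 4087.5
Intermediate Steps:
K = 64 (K = -13 + 77 = 64)
(q(1 - 5, -10) + K)**2 = (1/(-11 + (1 - 5)) + 64)**2 = (1/(-11 - 4) + 64)**2 = (1/(-15) + 64)**2 = (-1/15 + 64)**2 = (959/15)**2 = 919681/225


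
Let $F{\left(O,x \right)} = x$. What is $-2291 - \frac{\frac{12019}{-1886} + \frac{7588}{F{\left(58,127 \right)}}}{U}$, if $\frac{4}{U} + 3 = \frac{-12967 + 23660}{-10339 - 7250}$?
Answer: $- \frac{9449047116203}{4212952458} \approx -2242.9$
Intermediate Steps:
$U = - \frac{17589}{15865}$ ($U = \frac{4}{-3 + \frac{-12967 + 23660}{-10339 - 7250}} = \frac{4}{-3 + \frac{10693}{-17589}} = \frac{4}{-3 + 10693 \left(- \frac{1}{17589}\right)} = \frac{4}{-3 - \frac{10693}{17589}} = \frac{4}{- \frac{63460}{17589}} = 4 \left(- \frac{17589}{63460}\right) = - \frac{17589}{15865} \approx -1.1087$)
$-2291 - \frac{\frac{12019}{-1886} + \frac{7588}{F{\left(58,127 \right)}}}{U} = -2291 - \frac{\frac{12019}{-1886} + \frac{7588}{127}}{- \frac{17589}{15865}} = -2291 - \left(12019 \left(- \frac{1}{1886}\right) + 7588 \cdot \frac{1}{127}\right) \left(- \frac{15865}{17589}\right) = -2291 - \left(- \frac{12019}{1886} + \frac{7588}{127}\right) \left(- \frac{15865}{17589}\right) = -2291 - \frac{12784555}{239522} \left(- \frac{15865}{17589}\right) = -2291 - - \frac{202826965075}{4212952458} = -2291 + \frac{202826965075}{4212952458} = - \frac{9449047116203}{4212952458}$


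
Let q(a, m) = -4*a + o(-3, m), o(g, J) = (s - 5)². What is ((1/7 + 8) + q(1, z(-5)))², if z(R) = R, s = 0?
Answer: 41616/49 ≈ 849.31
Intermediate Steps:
o(g, J) = 25 (o(g, J) = (0 - 5)² = (-5)² = 25)
q(a, m) = 25 - 4*a (q(a, m) = -4*a + 25 = 25 - 4*a)
((1/7 + 8) + q(1, z(-5)))² = ((1/7 + 8) + (25 - 4*1))² = ((⅐ + 8) + (25 - 4))² = (57/7 + 21)² = (204/7)² = 41616/49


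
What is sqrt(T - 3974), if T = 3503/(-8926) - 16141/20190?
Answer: 58*I*sqrt(2398659113369010)/45053985 ≈ 63.049*I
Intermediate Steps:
T = -53700034/45053985 (T = 3503*(-1/8926) - 16141*1/20190 = -3503/8926 - 16141/20190 = -53700034/45053985 ≈ -1.1919)
sqrt(T - 3974) = sqrt(-53700034/45053985 - 3974) = sqrt(-179098236424/45053985) = 58*I*sqrt(2398659113369010)/45053985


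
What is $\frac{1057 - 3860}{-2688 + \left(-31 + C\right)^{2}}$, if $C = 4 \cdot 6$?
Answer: $\frac{2803}{2639} \approx 1.0621$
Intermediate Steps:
$C = 24$
$\frac{1057 - 3860}{-2688 + \left(-31 + C\right)^{2}} = \frac{1057 - 3860}{-2688 + \left(-31 + 24\right)^{2}} = - \frac{2803}{-2688 + \left(-7\right)^{2}} = - \frac{2803}{-2688 + 49} = - \frac{2803}{-2639} = \left(-2803\right) \left(- \frac{1}{2639}\right) = \frac{2803}{2639}$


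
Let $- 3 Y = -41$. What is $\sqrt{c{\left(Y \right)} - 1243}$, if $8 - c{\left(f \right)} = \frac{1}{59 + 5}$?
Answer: $\frac{i \sqrt{79041}}{8} \approx 35.143 i$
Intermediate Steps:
$Y = \frac{41}{3}$ ($Y = \left(- \frac{1}{3}\right) \left(-41\right) = \frac{41}{3} \approx 13.667$)
$c{\left(f \right)} = \frac{511}{64}$ ($c{\left(f \right)} = 8 - \frac{1}{59 + 5} = 8 - \frac{1}{64} = \frac{511}{64}$)
$\sqrt{c{\left(Y \right)} - 1243} = \sqrt{\frac{511}{64} - 1243} = \sqrt{- \frac{79041}{64}} = \frac{i \sqrt{79041}}{8}$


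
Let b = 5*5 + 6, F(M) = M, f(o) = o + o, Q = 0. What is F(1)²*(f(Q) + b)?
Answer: 31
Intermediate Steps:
f(o) = 2*o
b = 31 (b = 25 + 6 = 31)
F(1)²*(f(Q) + b) = 1²*(2*0 + 31) = 1*(0 + 31) = 1*31 = 31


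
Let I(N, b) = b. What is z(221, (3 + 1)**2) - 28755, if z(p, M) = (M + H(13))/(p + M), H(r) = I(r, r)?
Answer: -6814906/237 ≈ -28755.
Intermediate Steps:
H(r) = r
z(p, M) = (13 + M)/(M + p) (z(p, M) = (M + 13)/(p + M) = (13 + M)/(M + p))
z(221, (3 + 1)**2) - 28755 = (13 + (3 + 1)**2)/((3 + 1)**2 + 221) - 28755 = (13 + 4**2)/(4**2 + 221) - 28755 = (13 + 16)/(16 + 221) - 28755 = 29/237 - 28755 = -6814906/237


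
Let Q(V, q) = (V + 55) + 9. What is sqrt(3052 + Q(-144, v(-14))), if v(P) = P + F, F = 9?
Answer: 2*sqrt(743) ≈ 54.516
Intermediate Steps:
v(P) = 9 + P (v(P) = P + 9 = 9 + P)
Q(V, q) = 64 + V (Q(V, q) = (55 + V) + 9 = 64 + V)
sqrt(3052 + Q(-144, v(-14))) = sqrt(3052 + (64 - 144)) = sqrt(3052 - 80) = sqrt(2972) = 2*sqrt(743)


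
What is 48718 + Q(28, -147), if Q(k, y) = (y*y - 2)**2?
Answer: 466911167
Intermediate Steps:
Q(k, y) = (-2 + y**2)**2 (Q(k, y) = (y**2 - 2)**2 = (-2 + y**2)**2)
48718 + Q(28, -147) = 48718 + (-2 + (-147)**2)**2 = 48718 + (-2 + 21609)**2 = 48718 + 21607**2 = 48718 + 466862449 = 466911167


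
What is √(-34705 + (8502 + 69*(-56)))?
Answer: I*√30067 ≈ 173.4*I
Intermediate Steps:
√(-34705 + (8502 + 69*(-56))) = √(-34705 + (8502 - 3864)) = √(-34705 + 4638) = √(-30067) = I*√30067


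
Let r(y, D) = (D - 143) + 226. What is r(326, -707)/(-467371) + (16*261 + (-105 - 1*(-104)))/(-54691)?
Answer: -1917146741/25560987361 ≈ -0.075003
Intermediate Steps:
r(y, D) = 83 + D (r(y, D) = (-143 + D) + 226 = 83 + D)
r(326, -707)/(-467371) + (16*261 + (-105 - 1*(-104)))/(-54691) = (83 - 707)/(-467371) + (16*261 + (-105 - 1*(-104)))/(-54691) = -624*(-1/467371) + (4176 + (-105 + 104))*(-1/54691) = 624/467371 + (4176 - 1)*(-1/54691) = 624/467371 + 4175*(-1/54691) = 624/467371 - 4175/54691 = -1917146741/25560987361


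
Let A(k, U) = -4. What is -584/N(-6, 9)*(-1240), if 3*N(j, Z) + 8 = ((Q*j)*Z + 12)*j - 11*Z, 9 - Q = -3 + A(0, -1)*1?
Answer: 434496/1001 ≈ 434.06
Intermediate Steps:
Q = 16 (Q = 9 - (-3 - 4*1) = 9 - (-3 - 4) = 9 - 1*(-7) = 9 + 7 = 16)
N(j, Z) = -8/3 - 11*Z/3 + j*(12 + 16*Z*j)/3 (N(j, Z) = -8/3 + (((16*j)*Z + 12)*j - 11*Z)/3 = -8/3 + ((16*Z*j + 12)*j - 11*Z)/3 = -8/3 + ((12 + 16*Z*j)*j - 11*Z)/3 = -8/3 + (j*(12 + 16*Z*j) - 11*Z)/3 = -8/3 + (-11*Z + j*(12 + 16*Z*j))/3 = -8/3 + (-11*Z/3 + j*(12 + 16*Z*j)/3) = -8/3 - 11*Z/3 + j*(12 + 16*Z*j)/3)
-584/N(-6, 9)*(-1240) = -584/(-8/3 + 4*(-6) - 11/3*9 + (16/3)*9*(-6)²)*(-1240) = -584/(-8/3 - 24 - 33 + (16/3)*9*36)*(-1240) = -584/(-8/3 - 24 - 33 + 1728)*(-1240) = -584/5005/3*(-1240) = -584*3/5005*(-1240) = -1752/5005*(-1240) = 434496/1001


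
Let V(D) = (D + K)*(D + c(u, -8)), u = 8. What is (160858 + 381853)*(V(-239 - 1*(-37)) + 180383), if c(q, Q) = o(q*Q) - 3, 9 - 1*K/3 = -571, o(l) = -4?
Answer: -76554270949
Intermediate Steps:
K = 1740 (K = 27 - 3*(-571) = 27 + 1713 = 1740)
c(q, Q) = -7 (c(q, Q) = -4 - 3 = -7)
V(D) = (-7 + D)*(1740 + D) (V(D) = (D + 1740)*(D - 7) = (1740 + D)*(-7 + D) = (-7 + D)*(1740 + D))
(160858 + 381853)*(V(-239 - 1*(-37)) + 180383) = (160858 + 381853)*((-12180 + (-239 - 1*(-37))**2 + 1733*(-239 - 1*(-37))) + 180383) = 542711*((-12180 + (-239 + 37)**2 + 1733*(-239 + 37)) + 180383) = 542711*((-12180 + (-202)**2 + 1733*(-202)) + 180383) = 542711*((-12180 + 40804 - 350066) + 180383) = 542711*(-321442 + 180383) = 542711*(-141059) = -76554270949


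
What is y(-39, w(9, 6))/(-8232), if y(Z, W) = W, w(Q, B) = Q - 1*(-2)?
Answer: -11/8232 ≈ -0.0013362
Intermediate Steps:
w(Q, B) = 2 + Q (w(Q, B) = Q + 2 = 2 + Q)
y(-39, w(9, 6))/(-8232) = (2 + 9)/(-8232) = 11*(-1/8232) = -11/8232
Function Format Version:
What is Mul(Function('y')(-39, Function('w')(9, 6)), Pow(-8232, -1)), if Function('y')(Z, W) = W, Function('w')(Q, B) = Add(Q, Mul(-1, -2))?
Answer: Rational(-11, 8232) ≈ -0.0013362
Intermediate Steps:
Function('w')(Q, B) = Add(2, Q) (Function('w')(Q, B) = Add(Q, 2) = Add(2, Q))
Mul(Function('y')(-39, Function('w')(9, 6)), Pow(-8232, -1)) = Mul(Add(2, 9), Pow(-8232, -1)) = Mul(11, Rational(-1, 8232)) = Rational(-11, 8232)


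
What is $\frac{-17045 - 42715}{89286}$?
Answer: $- \frac{9960}{14881} \approx -0.66931$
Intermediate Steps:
$\frac{-17045 - 42715}{89286} = \left(-17045 - 42715\right) \frac{1}{89286} = \left(-59760\right) \frac{1}{89286} = - \frac{9960}{14881}$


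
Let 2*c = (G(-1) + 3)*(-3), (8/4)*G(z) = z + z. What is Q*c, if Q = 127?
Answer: -381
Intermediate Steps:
G(z) = z (G(z) = (z + z)/2 = (2*z)/2 = z)
c = -3 (c = ((-1 + 3)*(-3))/2 = (2*(-3))/2 = (1/2)*(-6) = -3)
Q*c = 127*(-3) = -381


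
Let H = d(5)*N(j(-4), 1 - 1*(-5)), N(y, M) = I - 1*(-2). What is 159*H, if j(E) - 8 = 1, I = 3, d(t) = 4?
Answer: 3180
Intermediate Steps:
j(E) = 9 (j(E) = 8 + 1 = 9)
N(y, M) = 5 (N(y, M) = 3 - 1*(-2) = 3 + 2 = 5)
H = 20 (H = 4*5 = 20)
159*H = 159*20 = 3180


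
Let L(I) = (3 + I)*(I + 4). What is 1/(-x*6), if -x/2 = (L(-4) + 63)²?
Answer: 1/47628 ≈ 2.0996e-5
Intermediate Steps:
L(I) = (3 + I)*(4 + I)
x = -7938 (x = -2*((12 + (-4)² + 7*(-4)) + 63)² = -2*((12 + 16 - 28) + 63)² = -2*(0 + 63)² = -2*63² = -2*3969 = -7938)
1/(-x*6) = 1/(-1*(-7938)*6) = 1/(7938*6) = 1/47628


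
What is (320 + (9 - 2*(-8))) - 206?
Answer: 139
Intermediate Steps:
(320 + (9 - 2*(-8))) - 206 = (320 + (9 + 16)) - 206 = (320 + 25) - 206 = 345 - 206 = 139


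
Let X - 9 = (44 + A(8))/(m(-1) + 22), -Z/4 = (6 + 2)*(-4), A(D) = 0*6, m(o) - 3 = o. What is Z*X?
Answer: 4160/3 ≈ 1386.7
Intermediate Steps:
m(o) = 3 + o
A(D) = 0
Z = 128 (Z = -4*(6 + 2)*(-4) = -32*(-4) = -4*(-32) = 128)
X = 65/6 (X = 9 + (44 + 0)/((3 - 1) + 22) = 9 + 44/(2 + 22) = 9 + 44/24 = 9 + 44*(1/24) = 9 + 11/6 = 65/6 ≈ 10.833)
Z*X = 128*(65/6) = 4160/3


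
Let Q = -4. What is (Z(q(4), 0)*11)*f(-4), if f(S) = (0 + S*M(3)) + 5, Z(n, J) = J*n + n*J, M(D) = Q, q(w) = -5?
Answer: 0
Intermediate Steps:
M(D) = -4
Z(n, J) = 2*J*n (Z(n, J) = J*n + J*n = 2*J*n)
f(S) = 5 - 4*S (f(S) = (0 + S*(-4)) + 5 = (0 - 4*S) + 5 = -4*S + 5 = 5 - 4*S)
(Z(q(4), 0)*11)*f(-4) = ((2*0*(-5))*11)*(5 - 4*(-4)) = (0*11)*(5 + 16) = 0*21 = 0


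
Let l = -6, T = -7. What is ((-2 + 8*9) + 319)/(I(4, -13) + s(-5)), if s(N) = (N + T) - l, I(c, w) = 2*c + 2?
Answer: 389/4 ≈ 97.250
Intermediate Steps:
I(c, w) = 2 + 2*c
s(N) = -1 + N (s(N) = (N - 7) - 1*(-6) = (-7 + N) + 6 = -1 + N)
((-2 + 8*9) + 319)/(I(4, -13) + s(-5)) = ((-2 + 8*9) + 319)/((2 + 2*4) + (-1 - 5)) = ((-2 + 72) + 319)/((2 + 8) - 6) = (70 + 319)/(10 - 6) = 389/4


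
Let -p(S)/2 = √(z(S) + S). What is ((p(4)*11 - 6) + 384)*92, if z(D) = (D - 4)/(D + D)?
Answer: 30728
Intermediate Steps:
z(D) = (-4 + D)/(2*D) (z(D) = (-4 + D)/((2*D)) = (-4 + D)*(1/(2*D)) = (-4 + D)/(2*D))
p(S) = -2*√(S + (-4 + S)/(2*S)) (p(S) = -2*√((-4 + S)/(2*S) + S) = -2*√(S + (-4 + S)/(2*S)))
((p(4)*11 - 6) + 384)*92 = ((-√(2 - 8/4 + 4*4)*11 - 6) + 384)*92 = ((-√(2 - 8*¼ + 16)*11 - 6) + 384)*92 = ((-√(2 - 2 + 16)*11 - 6) + 384)*92 = ((-√16*11 - 6) + 384)*92 = ((-1*4*11 - 6) + 384)*92 = ((-4*11 - 6) + 384)*92 = ((-44 - 6) + 384)*92 = (-50 + 384)*92 = 334*92 = 30728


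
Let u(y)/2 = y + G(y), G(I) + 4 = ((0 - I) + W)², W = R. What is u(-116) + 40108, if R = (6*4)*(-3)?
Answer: 43740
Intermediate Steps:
R = -72 (R = 24*(-3) = -72)
W = -72
G(I) = -4 + (-72 - I)² (G(I) = -4 + ((0 - I) - 72)² = -4 + (-I - 72)² = -4 + (-72 - I)²)
u(y) = -8 + 2*y + 2*(72 + y)² (u(y) = 2*(y + (-4 + (72 + y)²)) = 2*(-4 + y + (72 + y)²) = -8 + 2*y + 2*(72 + y)²)
u(-116) + 40108 = (-8 + 2*(-116) + 2*(72 - 116)²) + 40108 = (-8 - 232 + 2*(-44)²) + 40108 = (-8 - 232 + 2*1936) + 40108 = (-8 - 232 + 3872) + 40108 = 3632 + 40108 = 43740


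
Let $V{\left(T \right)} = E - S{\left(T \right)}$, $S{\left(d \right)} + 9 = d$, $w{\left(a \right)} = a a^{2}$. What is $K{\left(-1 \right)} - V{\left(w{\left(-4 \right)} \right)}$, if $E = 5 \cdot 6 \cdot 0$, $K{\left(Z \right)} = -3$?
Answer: $-76$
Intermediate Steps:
$w{\left(a \right)} = a^{3}$
$S{\left(d \right)} = -9 + d$
$E = 0$ ($E = 30 \cdot 0 = 0$)
$V{\left(T \right)} = 9 - T$ ($V{\left(T \right)} = 0 - \left(-9 + T\right) = 9 - T$)
$K{\left(-1 \right)} - V{\left(w{\left(-4 \right)} \right)} = -3 - \left(9 - \left(-4\right)^{3}\right) = -3 - \left(9 - -64\right) = -3 - \left(9 + 64\right) = -3 - 73 = -76$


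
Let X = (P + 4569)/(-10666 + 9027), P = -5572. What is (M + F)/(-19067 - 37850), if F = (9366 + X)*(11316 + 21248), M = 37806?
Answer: -499980486662/93286963 ≈ -5359.6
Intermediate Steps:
X = 1003/1639 (X = (-5572 + 4569)/(-10666 + 9027) = -1003/(-1639) = -1003*(-1/1639) = 1003/1639 ≈ 0.61196)
F = 499918522628/1639 (F = (9366 + 1003/1639)*(11316 + 21248) = (15351877/1639)*32564 = 499918522628/1639 ≈ 3.0501e+8)
(M + F)/(-19067 - 37850) = (37806 + 499918522628/1639)/(-19067 - 37850) = (499980486662/1639)/(-56917) = (499980486662/1639)*(-1/56917) = -499980486662/93286963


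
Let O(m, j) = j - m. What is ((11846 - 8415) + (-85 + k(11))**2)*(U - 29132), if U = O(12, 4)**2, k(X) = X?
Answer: -258908676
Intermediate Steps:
U = 64 (U = (4 - 1*12)**2 = (4 - 12)**2 = (-8)**2 = 64)
((11846 - 8415) + (-85 + k(11))**2)*(U - 29132) = ((11846 - 8415) + (-85 + 11)**2)*(64 - 29132) = (3431 + (-74)**2)*(-29068) = (3431 + 5476)*(-29068) = 8907*(-29068) = -258908676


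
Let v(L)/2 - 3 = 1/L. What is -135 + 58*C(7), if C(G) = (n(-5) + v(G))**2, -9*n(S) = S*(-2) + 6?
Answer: 4142233/3969 ≈ 1043.6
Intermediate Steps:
v(L) = 6 + 2/L
n(S) = -2/3 + 2*S/9 (n(S) = -(S*(-2) + 6)/9 = -(-2*S + 6)/9 = -(6 - 2*S)/9 = -2/3 + 2*S/9)
C(G) = (38/9 + 2/G)**2 (C(G) = ((-2/3 + (2/9)*(-5)) + (6 + 2/G))**2 = ((-2/3 - 10/9) + (6 + 2/G))**2 = (-16/9 + (6 + 2/G))**2 = (38/9 + 2/G)**2)
-135 + 58*C(7) = -135 + 58*(38/9 + 2/7)**2 = -135 + 58*(284/63)**2 = -135 + 58*(80656/3969) = -135 + 4678048/3969 = 4142233/3969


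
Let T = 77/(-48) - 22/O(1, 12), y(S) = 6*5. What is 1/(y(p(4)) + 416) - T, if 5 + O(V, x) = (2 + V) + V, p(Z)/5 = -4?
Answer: -218293/10704 ≈ -20.394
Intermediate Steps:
p(Z) = -20 (p(Z) = 5*(-4) = -20)
y(S) = 30
O(V, x) = -3 + 2*V (O(V, x) = -5 + ((2 + V) + V) = -5 + (2 + 2*V) = -3 + 2*V)
T = 979/48 (T = 77/(-48) - 22/(-3 + 2*1) = 77*(-1/48) - 22/(-3 + 2) = -77/48 - 22/(-1) = -77/48 - 22*(-1) = -77/48 + 22 = 979/48 ≈ 20.396)
1/(y(p(4)) + 416) - T = 1/(30 + 416) - 1*979/48 = 1/446 - 979/48 = -218293/10704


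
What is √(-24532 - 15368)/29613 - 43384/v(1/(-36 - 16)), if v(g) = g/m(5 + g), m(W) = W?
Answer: 11236456 + 10*I*√399/29613 ≈ 1.1236e+7 + 0.0067453*I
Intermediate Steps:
v(g) = g/(5 + g)
√(-24532 - 15368)/29613 - 43384/v(1/(-36 - 16)) = √(-24532 - 15368)/29613 - 43384*(-36 - 16)*(5 + 1/(-36 - 16)) = √(-39900)*(1/29613) - 43384/(1/((-52)*(5 + 1/(-52)))) = (10*I*√399)*(1/29613) - 43384/((-1/(52*(5 - 1/52)))) = 10*I*√399/29613 - 43384/((-1/(52*259/52))) = 10*I*√399/29613 - 43384/((-1/52*52/259)) = 10*I*√399/29613 - 43384/(-1/259) = 10*I*√399/29613 - 43384*(-259) = 10*I*√399/29613 + 11236456 = 11236456 + 10*I*√399/29613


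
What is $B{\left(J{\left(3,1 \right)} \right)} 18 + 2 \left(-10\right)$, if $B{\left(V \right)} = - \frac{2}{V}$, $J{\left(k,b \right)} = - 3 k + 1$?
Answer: $- \frac{31}{2} \approx -15.5$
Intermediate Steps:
$J{\left(k,b \right)} = 1 - 3 k$
$B{\left(J{\left(3,1 \right)} \right)} 18 + 2 \left(-10\right) = - \frac{2}{1 - 9} \cdot 18 + 2 \left(-10\right) = - \frac{2}{1 - 9} \cdot 18 - 20 = - \frac{2}{-8} \cdot 18 - 20 = \left(-2\right) \left(- \frac{1}{8}\right) 18 - 20 = \frac{1}{4} \cdot 18 - 20 = \frac{9}{2} - 20 = - \frac{31}{2}$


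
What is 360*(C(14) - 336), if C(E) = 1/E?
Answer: -846540/7 ≈ -1.2093e+5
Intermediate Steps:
360*(C(14) - 336) = 360*(1/14 - 336) = 360*(-4703/14) = -846540/7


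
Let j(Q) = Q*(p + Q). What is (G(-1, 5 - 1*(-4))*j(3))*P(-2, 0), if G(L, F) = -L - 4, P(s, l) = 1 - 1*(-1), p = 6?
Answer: -162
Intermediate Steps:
P(s, l) = 2 (P(s, l) = 1 + 1 = 2)
j(Q) = Q*(6 + Q)
G(L, F) = -4 - L
(G(-1, 5 - 1*(-4))*j(3))*P(-2, 0) = ((-4 - 1*(-1))*(3*(6 + 3)))*2 = ((-4 + 1)*(3*9))*2 = -3*27*2 = -81*2 = -162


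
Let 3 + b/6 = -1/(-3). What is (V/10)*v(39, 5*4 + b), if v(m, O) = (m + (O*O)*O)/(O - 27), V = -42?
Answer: 2163/115 ≈ 18.809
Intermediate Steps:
b = -16 (b = -18 + 6*(-1/(-3)) = -18 + 6*(-1*(-⅓)) = -18 + 6*(⅓) = -18 + 2 = -16)
v(m, O) = (m + O³)/(-27 + O) (v(m, O) = (m + O²*O)/(-27 + O) = (m + O³)/(-27 + O))
(V/10)*v(39, 5*4 + b) = (-42/10)*((39 + (5*4 - 16)³)/(-27 + (5*4 - 16))) = (-42*⅒)*((39 + (20 - 16)³)/(-27 + (20 - 16))) = -21*(39 + 4³)/(5*(-27 + 4)) = -21*(39 + 64)/(5*(-23)) = -(-21)*103/115 = -21/5*(-103/23) = 2163/115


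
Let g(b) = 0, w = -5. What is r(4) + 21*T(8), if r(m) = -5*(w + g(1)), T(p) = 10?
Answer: 235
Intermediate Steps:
r(m) = 25 (r(m) = -5*(-5 + 0) = -5*(-5) = 25)
r(4) + 21*T(8) = 25 + 21*10 = 25 + 210 = 235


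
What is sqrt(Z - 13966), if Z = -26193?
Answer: I*sqrt(40159) ≈ 200.4*I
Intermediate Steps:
sqrt(Z - 13966) = sqrt(-26193 - 13966) = sqrt(-40159) = I*sqrt(40159)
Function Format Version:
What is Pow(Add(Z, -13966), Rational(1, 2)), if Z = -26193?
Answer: Mul(I, Pow(40159, Rational(1, 2))) ≈ Mul(200.40, I)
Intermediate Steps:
Pow(Add(Z, -13966), Rational(1, 2)) = Pow(Add(-26193, -13966), Rational(1, 2)) = Pow(-40159, Rational(1, 2)) = Mul(I, Pow(40159, Rational(1, 2)))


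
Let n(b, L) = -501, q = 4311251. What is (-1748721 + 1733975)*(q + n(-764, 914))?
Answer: -63566319500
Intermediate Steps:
(-1748721 + 1733975)*(q + n(-764, 914)) = (-1748721 + 1733975)*(4311251 - 501) = -14746*4310750 = -63566319500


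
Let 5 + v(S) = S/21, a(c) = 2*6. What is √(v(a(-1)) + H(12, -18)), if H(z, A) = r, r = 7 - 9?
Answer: 3*I*√35/7 ≈ 2.5355*I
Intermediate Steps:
a(c) = 12
v(S) = -5 + S/21
r = -2
H(z, A) = -2
√(v(a(-1)) + H(12, -18)) = √((-5 + (1/21)*12) - 2) = √((-5 + 4/7) - 2) = √(-31/7 - 2) = √(-45/7) = 3*I*√35/7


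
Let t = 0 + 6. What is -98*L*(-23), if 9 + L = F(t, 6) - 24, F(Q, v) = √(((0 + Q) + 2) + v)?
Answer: -74382 + 2254*√14 ≈ -65948.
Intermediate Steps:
t = 6
F(Q, v) = √(2 + Q + v) (F(Q, v) = √((Q + 2) + v) = √((2 + Q) + v) = √(2 + Q + v))
L = -33 + √14 (L = -9 + (√(2 + 6 + 6) - 24) = -9 + (√14 - 24) = -9 + (-24 + √14) = -33 + √14 ≈ -29.258)
-98*L*(-23) = -98*(-33 + √14)*(-23) = (3234 - 98*√14)*(-23) = -74382 + 2254*√14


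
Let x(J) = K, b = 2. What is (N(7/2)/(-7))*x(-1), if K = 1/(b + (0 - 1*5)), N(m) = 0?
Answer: 0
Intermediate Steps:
K = -⅓ (K = 1/(2 + (0 - 1*5)) = 1/(2 + (0 - 5)) = 1/(2 - 5) = 1/(-3) = -⅓ ≈ -0.33333)
x(J) = -⅓
(N(7/2)/(-7))*x(-1) = (0/(-7))*(-⅓) = -⅐*0*(-⅓) = 0*(-⅓) = 0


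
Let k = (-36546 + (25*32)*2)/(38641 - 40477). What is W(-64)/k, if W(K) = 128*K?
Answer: -7520256/17473 ≈ -430.39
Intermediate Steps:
k = 17473/918 (k = (-36546 + 800*2)/(-1836) = (-36546 + 1600)*(-1/1836) = -34946*(-1/1836) = 17473/918 ≈ 19.034)
W(-64)/k = (128*(-64))/(17473/918) = -8192*918/17473 = -7520256/17473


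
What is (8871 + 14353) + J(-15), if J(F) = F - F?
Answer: 23224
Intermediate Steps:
J(F) = 0
(8871 + 14353) + J(-15) = (8871 + 14353) + 0 = 23224 + 0 = 23224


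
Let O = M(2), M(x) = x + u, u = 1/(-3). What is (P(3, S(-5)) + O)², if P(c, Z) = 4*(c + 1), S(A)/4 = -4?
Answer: 2809/9 ≈ 312.11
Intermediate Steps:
S(A) = -16 (S(A) = 4*(-4) = -16)
u = -⅓ (u = 1*(-⅓) = -⅓ ≈ -0.33333)
M(x) = -⅓ + x (M(x) = x - ⅓ = -⅓ + x)
P(c, Z) = 4 + 4*c (P(c, Z) = 4*(1 + c) = 4 + 4*c)
O = 5/3 (O = -⅓ + 2 = 5/3 ≈ 1.6667)
(P(3, S(-5)) + O)² = ((4 + 4*3) + 5/3)² = ((4 + 12) + 5/3)² = (16 + 5/3)² = (53/3)² = 2809/9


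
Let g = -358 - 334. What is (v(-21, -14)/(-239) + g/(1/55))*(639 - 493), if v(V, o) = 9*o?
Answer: -1328047244/239 ≈ -5.5567e+6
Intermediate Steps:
g = -692
(v(-21, -14)/(-239) + g/(1/55))*(639 - 493) = ((9*(-14))/(-239) - 692/(1/55))*(639 - 493) = (-126*(-1/239) - 692/1/55)*146 = (126/239 - 692*55)*146 = (126/239 - 38060)*146 = -9096214/239*146 = -1328047244/239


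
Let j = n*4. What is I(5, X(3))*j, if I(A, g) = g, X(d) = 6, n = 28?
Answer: 672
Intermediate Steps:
j = 112 (j = 28*4 = 112)
I(5, X(3))*j = 6*112 = 672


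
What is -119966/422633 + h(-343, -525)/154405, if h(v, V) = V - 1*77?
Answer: -18777775296/65256648365 ≈ -0.28775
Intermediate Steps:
h(v, V) = -77 + V (h(v, V) = V - 77 = -77 + V)
-119966/422633 + h(-343, -525)/154405 = -119966/422633 + (-77 - 525)/154405 = -119966*1/422633 - 602*1/154405 = -119966/422633 - 602/154405 = -18777775296/65256648365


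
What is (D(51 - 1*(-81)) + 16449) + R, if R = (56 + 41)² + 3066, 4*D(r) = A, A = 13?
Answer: 115709/4 ≈ 28927.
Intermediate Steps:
D(r) = 13/4 (D(r) = (¼)*13 = 13/4)
R = 12475 (R = 97² + 3066 = 9409 + 3066 = 12475)
(D(51 - 1*(-81)) + 16449) + R = (13/4 + 16449) + 12475 = 65809/4 + 12475 = 115709/4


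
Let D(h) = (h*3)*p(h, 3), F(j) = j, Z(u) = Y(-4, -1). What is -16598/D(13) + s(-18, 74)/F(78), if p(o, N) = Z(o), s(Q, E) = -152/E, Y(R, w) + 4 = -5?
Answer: 613784/12987 ≈ 47.261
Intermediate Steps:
Y(R, w) = -9 (Y(R, w) = -4 - 5 = -9)
Z(u) = -9
p(o, N) = -9
D(h) = -27*h (D(h) = (h*3)*(-9) = (3*h)*(-9) = -27*h)
-16598/D(13) + s(-18, 74)/F(78) = -16598/((-27*13)) - 152/74/78 = -16598/(-351) - 152*1/74*(1/78) = -16598*(-1/351) - 76/37*1/78 = 16598/351 - 38/1443 = 613784/12987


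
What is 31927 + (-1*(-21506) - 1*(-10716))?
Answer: 64149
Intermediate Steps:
31927 + (-1*(-21506) - 1*(-10716)) = 31927 + (21506 + 10716) = 31927 + 32222 = 64149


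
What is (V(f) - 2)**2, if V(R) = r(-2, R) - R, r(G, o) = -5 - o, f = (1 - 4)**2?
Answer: 625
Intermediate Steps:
f = 9 (f = (-3)**2 = 9)
V(R) = -5 - 2*R (V(R) = (-5 - R) - R = -5 - 2*R)
(V(f) - 2)**2 = ((-5 - 2*9) - 2)**2 = ((-5 - 18) - 2)**2 = (-23 - 2)**2 = (-25)**2 = 625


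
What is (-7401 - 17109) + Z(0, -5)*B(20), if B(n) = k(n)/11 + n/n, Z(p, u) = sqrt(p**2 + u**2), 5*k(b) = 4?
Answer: -269551/11 ≈ -24505.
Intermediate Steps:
k(b) = 4/5 (k(b) = (1/5)*4 = 4/5)
B(n) = 59/55 (B(n) = (4/5)/11 + n/n = (4/5)*(1/11) + 1 = 4/55 + 1 = 59/55)
(-7401 - 17109) + Z(0, -5)*B(20) = (-7401 - 17109) + sqrt(0**2 + (-5)**2)*(59/55) = -24510 + sqrt(0 + 25)*(59/55) = -24510 + sqrt(25)*(59/55) = -24510 + 5*(59/55) = -24510 + 59/11 = -269551/11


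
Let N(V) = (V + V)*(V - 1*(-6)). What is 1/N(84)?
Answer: 1/15120 ≈ 6.6138e-5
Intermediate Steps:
N(V) = 2*V*(6 + V) (N(V) = (2*V)*(V + 6) = (2*V)*(6 + V) = 2*V*(6 + V))
1/N(84) = 1/(2*84*(6 + 84)) = 1/(2*84*90) = 1/15120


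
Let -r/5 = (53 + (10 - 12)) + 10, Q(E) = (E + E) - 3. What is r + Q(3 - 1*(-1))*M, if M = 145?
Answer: 420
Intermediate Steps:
Q(E) = -3 + 2*E (Q(E) = 2*E - 3 = -3 + 2*E)
r = -305 (r = -5*((53 + (10 - 12)) + 10) = -5*((53 - 2) + 10) = -5*(51 + 10) = -5*61 = -305)
r + Q(3 - 1*(-1))*M = -305 + (-3 + 2*(3 - 1*(-1)))*145 = -305 + (-3 + 2*(3 + 1))*145 = -305 + (-3 + 2*4)*145 = -305 + (-3 + 8)*145 = -305 + 5*145 = -305 + 725 = 420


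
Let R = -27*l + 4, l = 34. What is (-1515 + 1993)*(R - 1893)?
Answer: -1341746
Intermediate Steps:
R = -914 (R = -27*34 + 4 = -918 + 4 = -914)
(-1515 + 1993)*(R - 1893) = (-1515 + 1993)*(-914 - 1893) = 478*(-2807) = -1341746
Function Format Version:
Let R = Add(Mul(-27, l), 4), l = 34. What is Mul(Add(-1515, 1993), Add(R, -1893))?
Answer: -1341746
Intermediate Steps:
R = -914 (R = Add(Mul(-27, 34), 4) = Add(-918, 4) = -914)
Mul(Add(-1515, 1993), Add(R, -1893)) = Mul(Add(-1515, 1993), Add(-914, -1893)) = Mul(478, -2807) = -1341746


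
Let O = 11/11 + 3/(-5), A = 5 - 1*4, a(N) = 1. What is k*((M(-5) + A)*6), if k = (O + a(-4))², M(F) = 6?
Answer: 2058/25 ≈ 82.320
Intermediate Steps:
A = 1 (A = 5 - 4 = 1)
O = ⅖ (O = 11*(1/11) + 3*(-⅕) = 1 - ⅗ = ⅖ ≈ 0.40000)
k = 49/25 (k = (⅖ + 1)² = (7/5)² = 49/25 ≈ 1.9600)
k*((M(-5) + A)*6) = 49*((6 + 1)*6)/25 = 49*(7*6)/25 = (49/25)*42 = 2058/25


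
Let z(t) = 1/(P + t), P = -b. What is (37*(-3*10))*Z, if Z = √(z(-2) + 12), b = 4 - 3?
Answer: -370*√105 ≈ -3791.4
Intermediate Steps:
b = 1
P = -1 (P = -1*1 = -1)
z(t) = 1/(-1 + t)
Z = √105/3 (Z = √(1/(-1 - 2) + 12) = √(1/(-3) + 12) = √(-⅓ + 12) = √(35/3) = √105/3 ≈ 3.4156)
(37*(-3*10))*Z = (37*(-3*10))*(√105/3) = (37*(-30))*(√105/3) = -370*√105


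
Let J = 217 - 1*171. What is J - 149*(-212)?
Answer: 31634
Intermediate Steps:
J = 46 (J = 217 - 171 = 46)
J - 149*(-212) = 46 - 149*(-212) = 46 + 31588 = 31634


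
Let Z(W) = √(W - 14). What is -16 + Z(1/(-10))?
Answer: -16 + I*√1410/10 ≈ -16.0 + 3.755*I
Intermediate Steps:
Z(W) = √(-14 + W)
-16 + Z(1/(-10)) = -16 + √(-14 + 1/(-10)) = -16 + √(-14 - ⅒) = -16 + √(-141/10) = -16 + I*√1410/10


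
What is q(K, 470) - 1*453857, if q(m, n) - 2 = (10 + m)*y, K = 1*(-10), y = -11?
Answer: -453855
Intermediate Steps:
K = -10
q(m, n) = -108 - 11*m (q(m, n) = 2 + (10 + m)*(-11) = 2 + (-110 - 11*m) = -108 - 11*m)
q(K, 470) - 1*453857 = (-108 - 11*(-10)) - 1*453857 = (-108 + 110) - 453857 = 2 - 453857 = -453855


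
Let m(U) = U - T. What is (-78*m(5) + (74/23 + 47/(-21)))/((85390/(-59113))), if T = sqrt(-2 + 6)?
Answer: 6653109037/41243370 ≈ 161.31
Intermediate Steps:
T = 2 (T = sqrt(4) = 2)
m(U) = -2 + U (m(U) = U - 1*2 = U - 2 = -2 + U)
(-78*m(5) + (74/23 + 47/(-21)))/((85390/(-59113))) = (-78*(-2 + 5) + (74/23 + 47/(-21)))/((85390/(-59113))) = (-78*3 + (74*(1/23) + 47*(-1/21)))/((85390*(-1/59113))) = (-234 + (74/23 - 47/21))/(-85390/59113) = (-234 + 473/483)*(-59113/85390) = -112549/483*(-59113/85390) = 6653109037/41243370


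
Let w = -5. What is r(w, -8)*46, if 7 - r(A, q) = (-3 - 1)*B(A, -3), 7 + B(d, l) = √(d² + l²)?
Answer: -966 + 184*√34 ≈ 106.90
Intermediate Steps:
B(d, l) = -7 + √(d² + l²)
r(A, q) = -21 + 4*√(9 + A²) (r(A, q) = 7 - (-3 - 1)*(-7 + √(A² + (-3)²)) = 7 - (-4)*(-7 + √(A² + 9)) = 7 - (-4)*(-7 + √(9 + A²)) = 7 - (28 - 4*√(9 + A²)) = 7 + (-28 + 4*√(9 + A²)) = -21 + 4*√(9 + A²))
r(w, -8)*46 = (-21 + 4*√(9 + (-5)²))*46 = (-21 + 4*√(9 + 25))*46 = (-21 + 4*√34)*46 = -966 + 184*√34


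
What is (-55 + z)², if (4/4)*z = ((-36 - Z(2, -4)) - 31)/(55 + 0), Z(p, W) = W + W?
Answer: 9511056/3025 ≈ 3144.2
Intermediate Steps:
Z(p, W) = 2*W
z = -59/55 (z = ((-36 - 2*(-4)) - 31)/(55 + 0) = ((-36 - 1*(-8)) - 31)/55 = ((-36 + 8) - 31)*(1/55) = (-28 - 31)*(1/55) = -59*1/55 = -59/55 ≈ -1.0727)
(-55 + z)² = (-55 - 59/55)² = (-3084/55)² = 9511056/3025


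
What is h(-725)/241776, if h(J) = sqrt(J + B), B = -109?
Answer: I*sqrt(834)/241776 ≈ 0.00011945*I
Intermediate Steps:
h(J) = sqrt(-109 + J) (h(J) = sqrt(J - 109) = sqrt(-109 + J))
h(-725)/241776 = sqrt(-109 - 725)/241776 = sqrt(-834)*(1/241776) = (I*sqrt(834))*(1/241776) = I*sqrt(834)/241776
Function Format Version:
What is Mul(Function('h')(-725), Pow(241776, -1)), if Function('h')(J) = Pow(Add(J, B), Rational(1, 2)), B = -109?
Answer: Mul(Rational(1, 241776), I, Pow(834, Rational(1, 2))) ≈ Mul(0.00011945, I)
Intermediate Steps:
Function('h')(J) = Pow(Add(-109, J), Rational(1, 2)) (Function('h')(J) = Pow(Add(J, -109), Rational(1, 2)) = Pow(Add(-109, J), Rational(1, 2)))
Mul(Function('h')(-725), Pow(241776, -1)) = Mul(Pow(Add(-109, -725), Rational(1, 2)), Pow(241776, -1)) = Mul(Pow(-834, Rational(1, 2)), Rational(1, 241776)) = Mul(Mul(I, Pow(834, Rational(1, 2))), Rational(1, 241776)) = Mul(Rational(1, 241776), I, Pow(834, Rational(1, 2)))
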